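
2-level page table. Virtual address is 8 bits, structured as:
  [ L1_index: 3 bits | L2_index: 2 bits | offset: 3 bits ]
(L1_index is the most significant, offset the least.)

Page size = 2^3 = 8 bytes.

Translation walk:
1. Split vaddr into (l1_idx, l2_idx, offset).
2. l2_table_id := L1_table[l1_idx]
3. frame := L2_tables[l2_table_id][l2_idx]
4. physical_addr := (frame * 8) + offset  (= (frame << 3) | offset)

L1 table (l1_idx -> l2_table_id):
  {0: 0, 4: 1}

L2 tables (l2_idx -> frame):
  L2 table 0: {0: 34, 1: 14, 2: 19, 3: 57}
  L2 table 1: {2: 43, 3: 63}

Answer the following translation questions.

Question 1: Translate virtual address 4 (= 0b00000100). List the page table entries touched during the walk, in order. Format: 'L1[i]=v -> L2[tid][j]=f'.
Answer: L1[0]=0 -> L2[0][0]=34

Derivation:
vaddr = 4 = 0b00000100
Split: l1_idx=0, l2_idx=0, offset=4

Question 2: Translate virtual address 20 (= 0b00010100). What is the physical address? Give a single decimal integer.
Answer: 156

Derivation:
vaddr = 20 = 0b00010100
Split: l1_idx=0, l2_idx=2, offset=4
L1[0] = 0
L2[0][2] = 19
paddr = 19 * 8 + 4 = 156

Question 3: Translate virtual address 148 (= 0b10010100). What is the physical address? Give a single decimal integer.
Answer: 348

Derivation:
vaddr = 148 = 0b10010100
Split: l1_idx=4, l2_idx=2, offset=4
L1[4] = 1
L2[1][2] = 43
paddr = 43 * 8 + 4 = 348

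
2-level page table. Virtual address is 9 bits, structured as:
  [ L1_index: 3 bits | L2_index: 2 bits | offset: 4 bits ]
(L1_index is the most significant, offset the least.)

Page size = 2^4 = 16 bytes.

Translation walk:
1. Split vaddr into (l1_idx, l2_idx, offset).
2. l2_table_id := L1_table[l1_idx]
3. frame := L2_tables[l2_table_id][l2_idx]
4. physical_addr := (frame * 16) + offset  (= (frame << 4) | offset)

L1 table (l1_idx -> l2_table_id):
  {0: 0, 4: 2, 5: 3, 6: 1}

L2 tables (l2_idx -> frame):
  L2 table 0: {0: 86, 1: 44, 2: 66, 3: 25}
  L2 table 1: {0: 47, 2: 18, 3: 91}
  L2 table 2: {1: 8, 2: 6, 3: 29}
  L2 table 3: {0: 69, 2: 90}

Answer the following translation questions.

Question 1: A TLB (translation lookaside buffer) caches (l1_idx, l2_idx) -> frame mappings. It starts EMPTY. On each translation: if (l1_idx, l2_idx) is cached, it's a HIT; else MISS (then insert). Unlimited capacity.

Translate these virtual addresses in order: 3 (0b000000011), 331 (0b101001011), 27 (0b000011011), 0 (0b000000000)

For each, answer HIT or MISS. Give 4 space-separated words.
vaddr=3: (0,0) not in TLB -> MISS, insert
vaddr=331: (5,0) not in TLB -> MISS, insert
vaddr=27: (0,1) not in TLB -> MISS, insert
vaddr=0: (0,0) in TLB -> HIT

Answer: MISS MISS MISS HIT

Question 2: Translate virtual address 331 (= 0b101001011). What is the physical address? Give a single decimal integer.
vaddr = 331 = 0b101001011
Split: l1_idx=5, l2_idx=0, offset=11
L1[5] = 3
L2[3][0] = 69
paddr = 69 * 16 + 11 = 1115

Answer: 1115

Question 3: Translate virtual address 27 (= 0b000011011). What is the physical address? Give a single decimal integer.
Answer: 715

Derivation:
vaddr = 27 = 0b000011011
Split: l1_idx=0, l2_idx=1, offset=11
L1[0] = 0
L2[0][1] = 44
paddr = 44 * 16 + 11 = 715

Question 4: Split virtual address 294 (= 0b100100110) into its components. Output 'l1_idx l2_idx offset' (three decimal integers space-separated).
Answer: 4 2 6

Derivation:
vaddr = 294 = 0b100100110
  top 3 bits -> l1_idx = 4
  next 2 bits -> l2_idx = 2
  bottom 4 bits -> offset = 6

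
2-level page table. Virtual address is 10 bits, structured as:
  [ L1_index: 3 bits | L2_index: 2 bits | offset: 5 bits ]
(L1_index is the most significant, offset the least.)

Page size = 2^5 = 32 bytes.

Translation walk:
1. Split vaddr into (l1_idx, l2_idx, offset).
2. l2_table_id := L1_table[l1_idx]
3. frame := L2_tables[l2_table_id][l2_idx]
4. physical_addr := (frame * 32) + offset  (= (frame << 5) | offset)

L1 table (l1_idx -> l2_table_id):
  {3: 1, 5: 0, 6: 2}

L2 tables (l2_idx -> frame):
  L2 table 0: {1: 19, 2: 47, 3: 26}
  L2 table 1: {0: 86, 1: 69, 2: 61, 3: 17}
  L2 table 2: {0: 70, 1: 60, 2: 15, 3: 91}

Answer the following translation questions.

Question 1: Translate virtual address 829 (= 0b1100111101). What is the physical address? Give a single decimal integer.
vaddr = 829 = 0b1100111101
Split: l1_idx=6, l2_idx=1, offset=29
L1[6] = 2
L2[2][1] = 60
paddr = 60 * 32 + 29 = 1949

Answer: 1949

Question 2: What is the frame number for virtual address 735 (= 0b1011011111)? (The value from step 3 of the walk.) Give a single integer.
vaddr = 735: l1_idx=5, l2_idx=2
L1[5] = 0; L2[0][2] = 47

Answer: 47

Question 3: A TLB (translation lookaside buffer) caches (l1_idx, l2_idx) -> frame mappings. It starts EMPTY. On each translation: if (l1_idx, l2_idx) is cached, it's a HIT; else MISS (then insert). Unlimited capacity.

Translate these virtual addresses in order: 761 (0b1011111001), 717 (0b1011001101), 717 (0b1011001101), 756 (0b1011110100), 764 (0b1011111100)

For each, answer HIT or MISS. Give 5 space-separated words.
vaddr=761: (5,3) not in TLB -> MISS, insert
vaddr=717: (5,2) not in TLB -> MISS, insert
vaddr=717: (5,2) in TLB -> HIT
vaddr=756: (5,3) in TLB -> HIT
vaddr=764: (5,3) in TLB -> HIT

Answer: MISS MISS HIT HIT HIT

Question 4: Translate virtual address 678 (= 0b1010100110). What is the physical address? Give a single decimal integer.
Answer: 614

Derivation:
vaddr = 678 = 0b1010100110
Split: l1_idx=5, l2_idx=1, offset=6
L1[5] = 0
L2[0][1] = 19
paddr = 19 * 32 + 6 = 614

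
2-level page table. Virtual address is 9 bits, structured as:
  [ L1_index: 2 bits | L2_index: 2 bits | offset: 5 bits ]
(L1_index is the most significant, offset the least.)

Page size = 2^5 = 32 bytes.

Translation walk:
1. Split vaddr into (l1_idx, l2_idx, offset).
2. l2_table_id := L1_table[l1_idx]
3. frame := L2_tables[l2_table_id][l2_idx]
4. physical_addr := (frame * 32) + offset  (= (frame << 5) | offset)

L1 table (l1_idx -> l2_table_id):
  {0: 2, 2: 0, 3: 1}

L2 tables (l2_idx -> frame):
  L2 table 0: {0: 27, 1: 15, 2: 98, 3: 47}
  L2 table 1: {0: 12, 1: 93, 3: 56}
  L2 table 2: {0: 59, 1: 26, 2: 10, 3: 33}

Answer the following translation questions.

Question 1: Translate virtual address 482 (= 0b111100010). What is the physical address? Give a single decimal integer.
Answer: 1794

Derivation:
vaddr = 482 = 0b111100010
Split: l1_idx=3, l2_idx=3, offset=2
L1[3] = 1
L2[1][3] = 56
paddr = 56 * 32 + 2 = 1794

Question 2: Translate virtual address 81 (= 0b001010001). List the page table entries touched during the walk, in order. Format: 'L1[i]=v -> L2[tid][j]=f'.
vaddr = 81 = 0b001010001
Split: l1_idx=0, l2_idx=2, offset=17

Answer: L1[0]=2 -> L2[2][2]=10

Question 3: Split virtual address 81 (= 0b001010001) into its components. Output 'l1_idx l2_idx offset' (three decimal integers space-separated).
Answer: 0 2 17

Derivation:
vaddr = 81 = 0b001010001
  top 2 bits -> l1_idx = 0
  next 2 bits -> l2_idx = 2
  bottom 5 bits -> offset = 17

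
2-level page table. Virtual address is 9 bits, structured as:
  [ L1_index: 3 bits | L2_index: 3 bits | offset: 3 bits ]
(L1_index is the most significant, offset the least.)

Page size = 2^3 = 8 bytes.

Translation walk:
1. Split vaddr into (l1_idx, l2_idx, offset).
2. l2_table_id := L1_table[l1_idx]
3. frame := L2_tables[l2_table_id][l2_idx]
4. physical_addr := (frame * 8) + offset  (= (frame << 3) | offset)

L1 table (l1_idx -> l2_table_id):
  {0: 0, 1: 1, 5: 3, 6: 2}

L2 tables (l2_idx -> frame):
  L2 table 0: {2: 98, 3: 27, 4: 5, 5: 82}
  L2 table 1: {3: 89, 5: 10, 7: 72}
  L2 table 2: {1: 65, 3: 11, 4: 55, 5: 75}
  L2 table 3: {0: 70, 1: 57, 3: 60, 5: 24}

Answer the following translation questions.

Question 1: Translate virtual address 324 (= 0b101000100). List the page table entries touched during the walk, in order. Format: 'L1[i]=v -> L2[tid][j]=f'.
Answer: L1[5]=3 -> L2[3][0]=70

Derivation:
vaddr = 324 = 0b101000100
Split: l1_idx=5, l2_idx=0, offset=4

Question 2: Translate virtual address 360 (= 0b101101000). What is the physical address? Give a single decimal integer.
vaddr = 360 = 0b101101000
Split: l1_idx=5, l2_idx=5, offset=0
L1[5] = 3
L2[3][5] = 24
paddr = 24 * 8 + 0 = 192

Answer: 192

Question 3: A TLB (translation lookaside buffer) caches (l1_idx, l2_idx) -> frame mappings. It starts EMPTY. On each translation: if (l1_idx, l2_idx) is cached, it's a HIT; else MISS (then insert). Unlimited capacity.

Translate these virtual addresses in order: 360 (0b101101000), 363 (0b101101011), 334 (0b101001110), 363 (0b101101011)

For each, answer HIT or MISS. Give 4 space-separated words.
vaddr=360: (5,5) not in TLB -> MISS, insert
vaddr=363: (5,5) in TLB -> HIT
vaddr=334: (5,1) not in TLB -> MISS, insert
vaddr=363: (5,5) in TLB -> HIT

Answer: MISS HIT MISS HIT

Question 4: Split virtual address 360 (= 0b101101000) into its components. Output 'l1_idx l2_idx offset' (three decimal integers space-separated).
vaddr = 360 = 0b101101000
  top 3 bits -> l1_idx = 5
  next 3 bits -> l2_idx = 5
  bottom 3 bits -> offset = 0

Answer: 5 5 0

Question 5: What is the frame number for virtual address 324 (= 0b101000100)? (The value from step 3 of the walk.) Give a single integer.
Answer: 70

Derivation:
vaddr = 324: l1_idx=5, l2_idx=0
L1[5] = 3; L2[3][0] = 70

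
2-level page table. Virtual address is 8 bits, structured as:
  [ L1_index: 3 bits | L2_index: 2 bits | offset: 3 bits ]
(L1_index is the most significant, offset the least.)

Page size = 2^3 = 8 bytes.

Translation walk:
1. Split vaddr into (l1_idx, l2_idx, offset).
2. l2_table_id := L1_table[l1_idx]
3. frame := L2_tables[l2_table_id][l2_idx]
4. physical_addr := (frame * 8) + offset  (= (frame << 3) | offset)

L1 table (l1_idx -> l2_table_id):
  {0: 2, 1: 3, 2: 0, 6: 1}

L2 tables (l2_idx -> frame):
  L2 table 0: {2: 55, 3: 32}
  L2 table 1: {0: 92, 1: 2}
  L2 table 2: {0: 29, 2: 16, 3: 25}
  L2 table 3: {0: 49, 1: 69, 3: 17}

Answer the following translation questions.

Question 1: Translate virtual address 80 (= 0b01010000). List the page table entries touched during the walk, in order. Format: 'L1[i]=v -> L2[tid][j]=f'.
Answer: L1[2]=0 -> L2[0][2]=55

Derivation:
vaddr = 80 = 0b01010000
Split: l1_idx=2, l2_idx=2, offset=0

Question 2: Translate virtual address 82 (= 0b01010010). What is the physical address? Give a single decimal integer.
Answer: 442

Derivation:
vaddr = 82 = 0b01010010
Split: l1_idx=2, l2_idx=2, offset=2
L1[2] = 0
L2[0][2] = 55
paddr = 55 * 8 + 2 = 442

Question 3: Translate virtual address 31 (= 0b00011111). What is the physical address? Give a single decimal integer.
vaddr = 31 = 0b00011111
Split: l1_idx=0, l2_idx=3, offset=7
L1[0] = 2
L2[2][3] = 25
paddr = 25 * 8 + 7 = 207

Answer: 207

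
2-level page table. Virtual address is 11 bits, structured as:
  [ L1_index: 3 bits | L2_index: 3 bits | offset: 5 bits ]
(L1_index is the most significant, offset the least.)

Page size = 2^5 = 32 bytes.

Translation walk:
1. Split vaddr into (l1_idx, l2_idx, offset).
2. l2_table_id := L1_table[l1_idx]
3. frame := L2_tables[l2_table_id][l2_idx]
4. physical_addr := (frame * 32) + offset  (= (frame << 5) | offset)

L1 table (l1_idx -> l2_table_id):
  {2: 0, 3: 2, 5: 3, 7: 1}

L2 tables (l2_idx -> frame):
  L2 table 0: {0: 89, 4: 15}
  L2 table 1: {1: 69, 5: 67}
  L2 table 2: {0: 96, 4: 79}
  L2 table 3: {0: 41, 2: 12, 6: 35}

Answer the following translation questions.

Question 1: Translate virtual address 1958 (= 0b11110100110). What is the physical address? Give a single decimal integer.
vaddr = 1958 = 0b11110100110
Split: l1_idx=7, l2_idx=5, offset=6
L1[7] = 1
L2[1][5] = 67
paddr = 67 * 32 + 6 = 2150

Answer: 2150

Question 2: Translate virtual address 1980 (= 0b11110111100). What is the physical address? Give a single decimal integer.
vaddr = 1980 = 0b11110111100
Split: l1_idx=7, l2_idx=5, offset=28
L1[7] = 1
L2[1][5] = 67
paddr = 67 * 32 + 28 = 2172

Answer: 2172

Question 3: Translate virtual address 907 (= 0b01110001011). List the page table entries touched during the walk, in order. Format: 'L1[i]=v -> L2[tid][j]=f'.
vaddr = 907 = 0b01110001011
Split: l1_idx=3, l2_idx=4, offset=11

Answer: L1[3]=2 -> L2[2][4]=79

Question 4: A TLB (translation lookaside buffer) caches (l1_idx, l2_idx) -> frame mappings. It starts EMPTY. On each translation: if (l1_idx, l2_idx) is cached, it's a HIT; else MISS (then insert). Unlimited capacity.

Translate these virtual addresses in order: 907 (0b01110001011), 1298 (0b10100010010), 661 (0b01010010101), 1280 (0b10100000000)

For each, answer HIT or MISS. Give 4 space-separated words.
Answer: MISS MISS MISS HIT

Derivation:
vaddr=907: (3,4) not in TLB -> MISS, insert
vaddr=1298: (5,0) not in TLB -> MISS, insert
vaddr=661: (2,4) not in TLB -> MISS, insert
vaddr=1280: (5,0) in TLB -> HIT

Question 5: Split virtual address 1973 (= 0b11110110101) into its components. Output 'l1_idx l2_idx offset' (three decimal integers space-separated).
Answer: 7 5 21

Derivation:
vaddr = 1973 = 0b11110110101
  top 3 bits -> l1_idx = 7
  next 3 bits -> l2_idx = 5
  bottom 5 bits -> offset = 21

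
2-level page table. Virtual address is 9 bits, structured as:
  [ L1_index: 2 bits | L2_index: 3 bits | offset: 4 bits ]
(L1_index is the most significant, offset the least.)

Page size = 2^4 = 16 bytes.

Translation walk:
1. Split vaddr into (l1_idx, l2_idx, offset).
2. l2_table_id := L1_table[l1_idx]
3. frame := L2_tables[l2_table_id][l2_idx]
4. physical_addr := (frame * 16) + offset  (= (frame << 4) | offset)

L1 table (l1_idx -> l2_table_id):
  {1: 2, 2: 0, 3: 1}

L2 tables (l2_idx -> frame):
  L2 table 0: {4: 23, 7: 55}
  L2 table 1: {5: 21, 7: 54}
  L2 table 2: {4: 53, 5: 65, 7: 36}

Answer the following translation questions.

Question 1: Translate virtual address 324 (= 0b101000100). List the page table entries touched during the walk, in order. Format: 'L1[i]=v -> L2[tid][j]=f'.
Answer: L1[2]=0 -> L2[0][4]=23

Derivation:
vaddr = 324 = 0b101000100
Split: l1_idx=2, l2_idx=4, offset=4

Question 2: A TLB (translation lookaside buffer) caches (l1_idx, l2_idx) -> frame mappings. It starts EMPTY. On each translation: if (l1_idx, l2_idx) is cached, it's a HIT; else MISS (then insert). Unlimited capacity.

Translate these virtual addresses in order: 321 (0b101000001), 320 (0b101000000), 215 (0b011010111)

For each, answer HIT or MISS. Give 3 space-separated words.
Answer: MISS HIT MISS

Derivation:
vaddr=321: (2,4) not in TLB -> MISS, insert
vaddr=320: (2,4) in TLB -> HIT
vaddr=215: (1,5) not in TLB -> MISS, insert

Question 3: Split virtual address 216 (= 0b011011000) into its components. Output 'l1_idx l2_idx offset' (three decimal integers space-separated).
Answer: 1 5 8

Derivation:
vaddr = 216 = 0b011011000
  top 2 bits -> l1_idx = 1
  next 3 bits -> l2_idx = 5
  bottom 4 bits -> offset = 8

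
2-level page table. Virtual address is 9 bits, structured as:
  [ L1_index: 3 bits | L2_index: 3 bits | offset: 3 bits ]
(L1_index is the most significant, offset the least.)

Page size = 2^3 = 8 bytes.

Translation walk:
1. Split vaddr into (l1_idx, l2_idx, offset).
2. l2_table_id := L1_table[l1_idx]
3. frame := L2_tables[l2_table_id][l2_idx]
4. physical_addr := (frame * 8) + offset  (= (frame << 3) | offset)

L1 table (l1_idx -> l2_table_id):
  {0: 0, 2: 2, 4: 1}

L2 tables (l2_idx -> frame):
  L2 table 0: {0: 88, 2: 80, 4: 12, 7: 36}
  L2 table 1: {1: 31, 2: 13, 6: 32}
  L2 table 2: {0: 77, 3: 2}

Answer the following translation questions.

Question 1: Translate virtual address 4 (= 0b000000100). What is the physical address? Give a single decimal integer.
Answer: 708

Derivation:
vaddr = 4 = 0b000000100
Split: l1_idx=0, l2_idx=0, offset=4
L1[0] = 0
L2[0][0] = 88
paddr = 88 * 8 + 4 = 708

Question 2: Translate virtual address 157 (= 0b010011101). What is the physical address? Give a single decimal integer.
Answer: 21

Derivation:
vaddr = 157 = 0b010011101
Split: l1_idx=2, l2_idx=3, offset=5
L1[2] = 2
L2[2][3] = 2
paddr = 2 * 8 + 5 = 21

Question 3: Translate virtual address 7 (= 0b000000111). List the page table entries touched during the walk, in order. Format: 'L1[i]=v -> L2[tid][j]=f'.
Answer: L1[0]=0 -> L2[0][0]=88

Derivation:
vaddr = 7 = 0b000000111
Split: l1_idx=0, l2_idx=0, offset=7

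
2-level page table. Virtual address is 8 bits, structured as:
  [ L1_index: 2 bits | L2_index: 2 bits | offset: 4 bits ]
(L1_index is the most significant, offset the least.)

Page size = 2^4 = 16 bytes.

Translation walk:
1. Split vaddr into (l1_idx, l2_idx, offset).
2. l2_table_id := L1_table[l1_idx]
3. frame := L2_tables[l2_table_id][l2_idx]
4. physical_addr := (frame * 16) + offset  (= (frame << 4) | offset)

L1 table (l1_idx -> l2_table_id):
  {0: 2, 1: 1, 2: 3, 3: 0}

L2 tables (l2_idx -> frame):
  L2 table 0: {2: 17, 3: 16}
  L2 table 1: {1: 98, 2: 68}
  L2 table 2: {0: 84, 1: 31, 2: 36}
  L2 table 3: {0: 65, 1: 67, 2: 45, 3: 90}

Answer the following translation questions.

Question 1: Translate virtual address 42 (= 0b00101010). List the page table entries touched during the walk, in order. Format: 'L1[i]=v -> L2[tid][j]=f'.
Answer: L1[0]=2 -> L2[2][2]=36

Derivation:
vaddr = 42 = 0b00101010
Split: l1_idx=0, l2_idx=2, offset=10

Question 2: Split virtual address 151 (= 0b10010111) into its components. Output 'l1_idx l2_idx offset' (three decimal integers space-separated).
vaddr = 151 = 0b10010111
  top 2 bits -> l1_idx = 2
  next 2 bits -> l2_idx = 1
  bottom 4 bits -> offset = 7

Answer: 2 1 7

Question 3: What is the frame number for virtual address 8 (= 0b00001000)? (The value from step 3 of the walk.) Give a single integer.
Answer: 84

Derivation:
vaddr = 8: l1_idx=0, l2_idx=0
L1[0] = 2; L2[2][0] = 84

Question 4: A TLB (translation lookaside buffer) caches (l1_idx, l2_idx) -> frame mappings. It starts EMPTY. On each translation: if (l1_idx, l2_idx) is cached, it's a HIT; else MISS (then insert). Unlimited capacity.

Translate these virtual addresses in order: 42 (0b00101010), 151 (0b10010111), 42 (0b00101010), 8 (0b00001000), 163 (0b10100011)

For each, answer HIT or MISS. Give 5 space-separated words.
vaddr=42: (0,2) not in TLB -> MISS, insert
vaddr=151: (2,1) not in TLB -> MISS, insert
vaddr=42: (0,2) in TLB -> HIT
vaddr=8: (0,0) not in TLB -> MISS, insert
vaddr=163: (2,2) not in TLB -> MISS, insert

Answer: MISS MISS HIT MISS MISS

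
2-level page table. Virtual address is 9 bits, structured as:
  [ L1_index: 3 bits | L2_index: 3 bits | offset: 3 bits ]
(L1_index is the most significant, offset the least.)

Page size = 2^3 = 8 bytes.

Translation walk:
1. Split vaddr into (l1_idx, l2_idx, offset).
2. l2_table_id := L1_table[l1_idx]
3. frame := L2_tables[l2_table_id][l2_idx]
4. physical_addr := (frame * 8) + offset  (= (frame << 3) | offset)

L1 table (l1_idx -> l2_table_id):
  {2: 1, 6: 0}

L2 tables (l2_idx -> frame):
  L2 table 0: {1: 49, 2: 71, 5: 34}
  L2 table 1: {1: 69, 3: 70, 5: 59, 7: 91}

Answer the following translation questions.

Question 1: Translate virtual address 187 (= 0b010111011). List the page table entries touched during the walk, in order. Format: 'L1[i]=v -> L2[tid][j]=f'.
Answer: L1[2]=1 -> L2[1][7]=91

Derivation:
vaddr = 187 = 0b010111011
Split: l1_idx=2, l2_idx=7, offset=3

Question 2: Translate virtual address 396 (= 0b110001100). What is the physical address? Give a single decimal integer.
vaddr = 396 = 0b110001100
Split: l1_idx=6, l2_idx=1, offset=4
L1[6] = 0
L2[0][1] = 49
paddr = 49 * 8 + 4 = 396

Answer: 396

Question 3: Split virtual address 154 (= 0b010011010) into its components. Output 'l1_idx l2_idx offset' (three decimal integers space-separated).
vaddr = 154 = 0b010011010
  top 3 bits -> l1_idx = 2
  next 3 bits -> l2_idx = 3
  bottom 3 bits -> offset = 2

Answer: 2 3 2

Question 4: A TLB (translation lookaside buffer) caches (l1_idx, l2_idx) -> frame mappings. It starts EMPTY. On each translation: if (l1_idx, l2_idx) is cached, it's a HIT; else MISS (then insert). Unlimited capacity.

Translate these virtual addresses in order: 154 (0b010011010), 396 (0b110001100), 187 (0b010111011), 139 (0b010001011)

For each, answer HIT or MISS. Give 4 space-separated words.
Answer: MISS MISS MISS MISS

Derivation:
vaddr=154: (2,3) not in TLB -> MISS, insert
vaddr=396: (6,1) not in TLB -> MISS, insert
vaddr=187: (2,7) not in TLB -> MISS, insert
vaddr=139: (2,1) not in TLB -> MISS, insert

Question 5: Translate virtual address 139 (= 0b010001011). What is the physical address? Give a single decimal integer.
Answer: 555

Derivation:
vaddr = 139 = 0b010001011
Split: l1_idx=2, l2_idx=1, offset=3
L1[2] = 1
L2[1][1] = 69
paddr = 69 * 8 + 3 = 555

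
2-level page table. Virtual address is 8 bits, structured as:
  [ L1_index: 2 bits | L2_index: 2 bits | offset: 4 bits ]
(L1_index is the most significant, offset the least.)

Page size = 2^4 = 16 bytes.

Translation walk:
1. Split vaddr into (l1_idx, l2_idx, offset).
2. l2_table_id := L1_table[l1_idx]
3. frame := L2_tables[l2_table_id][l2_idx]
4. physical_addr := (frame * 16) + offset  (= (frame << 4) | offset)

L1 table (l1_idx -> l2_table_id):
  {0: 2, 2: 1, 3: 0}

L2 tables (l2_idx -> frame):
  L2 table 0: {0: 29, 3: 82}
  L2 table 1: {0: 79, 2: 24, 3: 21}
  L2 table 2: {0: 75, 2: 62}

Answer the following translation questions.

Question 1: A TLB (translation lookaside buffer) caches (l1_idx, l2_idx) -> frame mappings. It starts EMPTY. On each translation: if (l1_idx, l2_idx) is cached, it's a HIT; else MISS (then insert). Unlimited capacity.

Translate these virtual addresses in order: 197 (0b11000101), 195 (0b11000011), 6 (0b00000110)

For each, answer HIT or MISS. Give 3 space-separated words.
Answer: MISS HIT MISS

Derivation:
vaddr=197: (3,0) not in TLB -> MISS, insert
vaddr=195: (3,0) in TLB -> HIT
vaddr=6: (0,0) not in TLB -> MISS, insert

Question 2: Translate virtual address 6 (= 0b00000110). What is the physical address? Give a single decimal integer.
Answer: 1206

Derivation:
vaddr = 6 = 0b00000110
Split: l1_idx=0, l2_idx=0, offset=6
L1[0] = 2
L2[2][0] = 75
paddr = 75 * 16 + 6 = 1206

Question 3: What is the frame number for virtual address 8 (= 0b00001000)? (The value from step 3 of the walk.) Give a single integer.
vaddr = 8: l1_idx=0, l2_idx=0
L1[0] = 2; L2[2][0] = 75

Answer: 75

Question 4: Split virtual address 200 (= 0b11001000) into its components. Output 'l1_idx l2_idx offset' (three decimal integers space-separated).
Answer: 3 0 8

Derivation:
vaddr = 200 = 0b11001000
  top 2 bits -> l1_idx = 3
  next 2 bits -> l2_idx = 0
  bottom 4 bits -> offset = 8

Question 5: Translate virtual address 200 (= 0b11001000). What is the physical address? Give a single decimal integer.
Answer: 472

Derivation:
vaddr = 200 = 0b11001000
Split: l1_idx=3, l2_idx=0, offset=8
L1[3] = 0
L2[0][0] = 29
paddr = 29 * 16 + 8 = 472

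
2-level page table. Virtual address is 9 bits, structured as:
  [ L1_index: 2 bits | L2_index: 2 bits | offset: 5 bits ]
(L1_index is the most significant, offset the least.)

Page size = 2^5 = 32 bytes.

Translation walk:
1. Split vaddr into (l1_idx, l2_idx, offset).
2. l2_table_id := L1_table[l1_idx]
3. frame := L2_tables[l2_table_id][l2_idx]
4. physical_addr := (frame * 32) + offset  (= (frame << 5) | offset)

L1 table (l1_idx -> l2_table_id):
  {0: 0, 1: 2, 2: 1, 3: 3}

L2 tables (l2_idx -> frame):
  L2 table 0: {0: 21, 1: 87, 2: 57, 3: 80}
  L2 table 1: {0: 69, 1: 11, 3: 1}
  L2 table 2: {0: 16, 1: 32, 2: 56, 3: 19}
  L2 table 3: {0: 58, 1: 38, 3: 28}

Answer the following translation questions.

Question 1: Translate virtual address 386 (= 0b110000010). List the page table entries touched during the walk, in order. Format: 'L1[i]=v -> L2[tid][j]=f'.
vaddr = 386 = 0b110000010
Split: l1_idx=3, l2_idx=0, offset=2

Answer: L1[3]=3 -> L2[3][0]=58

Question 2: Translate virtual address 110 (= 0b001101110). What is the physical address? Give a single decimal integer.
Answer: 2574

Derivation:
vaddr = 110 = 0b001101110
Split: l1_idx=0, l2_idx=3, offset=14
L1[0] = 0
L2[0][3] = 80
paddr = 80 * 32 + 14 = 2574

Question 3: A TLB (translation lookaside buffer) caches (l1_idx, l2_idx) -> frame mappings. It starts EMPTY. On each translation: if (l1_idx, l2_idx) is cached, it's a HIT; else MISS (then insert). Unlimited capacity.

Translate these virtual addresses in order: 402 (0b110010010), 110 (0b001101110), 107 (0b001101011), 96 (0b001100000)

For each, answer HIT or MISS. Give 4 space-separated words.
vaddr=402: (3,0) not in TLB -> MISS, insert
vaddr=110: (0,3) not in TLB -> MISS, insert
vaddr=107: (0,3) in TLB -> HIT
vaddr=96: (0,3) in TLB -> HIT

Answer: MISS MISS HIT HIT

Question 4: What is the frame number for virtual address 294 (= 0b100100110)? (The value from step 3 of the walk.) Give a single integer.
vaddr = 294: l1_idx=2, l2_idx=1
L1[2] = 1; L2[1][1] = 11

Answer: 11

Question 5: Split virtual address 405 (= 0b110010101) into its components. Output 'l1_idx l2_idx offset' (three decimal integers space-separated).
vaddr = 405 = 0b110010101
  top 2 bits -> l1_idx = 3
  next 2 bits -> l2_idx = 0
  bottom 5 bits -> offset = 21

Answer: 3 0 21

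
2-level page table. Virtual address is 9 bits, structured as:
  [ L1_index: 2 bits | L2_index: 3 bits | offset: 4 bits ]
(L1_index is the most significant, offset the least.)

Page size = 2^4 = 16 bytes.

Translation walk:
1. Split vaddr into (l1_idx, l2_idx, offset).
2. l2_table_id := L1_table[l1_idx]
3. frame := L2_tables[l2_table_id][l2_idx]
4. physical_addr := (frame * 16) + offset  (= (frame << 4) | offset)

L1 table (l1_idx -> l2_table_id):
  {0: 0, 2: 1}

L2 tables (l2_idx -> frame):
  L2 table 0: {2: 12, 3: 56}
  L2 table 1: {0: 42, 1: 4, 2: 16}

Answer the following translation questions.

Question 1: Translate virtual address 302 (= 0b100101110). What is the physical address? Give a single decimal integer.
vaddr = 302 = 0b100101110
Split: l1_idx=2, l2_idx=2, offset=14
L1[2] = 1
L2[1][2] = 16
paddr = 16 * 16 + 14 = 270

Answer: 270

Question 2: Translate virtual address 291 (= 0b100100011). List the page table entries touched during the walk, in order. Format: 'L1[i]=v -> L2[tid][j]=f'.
Answer: L1[2]=1 -> L2[1][2]=16

Derivation:
vaddr = 291 = 0b100100011
Split: l1_idx=2, l2_idx=2, offset=3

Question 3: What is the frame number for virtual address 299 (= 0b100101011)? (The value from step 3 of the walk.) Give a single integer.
vaddr = 299: l1_idx=2, l2_idx=2
L1[2] = 1; L2[1][2] = 16

Answer: 16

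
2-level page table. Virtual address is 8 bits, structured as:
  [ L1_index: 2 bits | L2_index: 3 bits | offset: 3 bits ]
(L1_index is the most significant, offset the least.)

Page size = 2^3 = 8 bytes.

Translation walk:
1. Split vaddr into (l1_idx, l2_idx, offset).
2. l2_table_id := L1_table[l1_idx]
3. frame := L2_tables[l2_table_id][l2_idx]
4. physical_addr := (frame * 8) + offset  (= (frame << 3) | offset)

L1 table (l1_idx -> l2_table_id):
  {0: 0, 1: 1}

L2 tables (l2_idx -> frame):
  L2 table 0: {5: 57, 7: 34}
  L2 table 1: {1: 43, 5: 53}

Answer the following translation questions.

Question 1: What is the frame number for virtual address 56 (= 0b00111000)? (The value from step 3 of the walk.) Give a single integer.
vaddr = 56: l1_idx=0, l2_idx=7
L1[0] = 0; L2[0][7] = 34

Answer: 34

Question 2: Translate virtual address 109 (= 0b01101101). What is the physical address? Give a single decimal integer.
Answer: 429

Derivation:
vaddr = 109 = 0b01101101
Split: l1_idx=1, l2_idx=5, offset=5
L1[1] = 1
L2[1][5] = 53
paddr = 53 * 8 + 5 = 429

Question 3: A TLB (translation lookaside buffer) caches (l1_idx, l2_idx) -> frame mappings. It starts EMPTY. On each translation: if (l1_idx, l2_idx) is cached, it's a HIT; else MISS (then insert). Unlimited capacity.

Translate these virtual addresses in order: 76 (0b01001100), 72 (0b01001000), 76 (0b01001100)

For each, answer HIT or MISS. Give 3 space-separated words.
Answer: MISS HIT HIT

Derivation:
vaddr=76: (1,1) not in TLB -> MISS, insert
vaddr=72: (1,1) in TLB -> HIT
vaddr=76: (1,1) in TLB -> HIT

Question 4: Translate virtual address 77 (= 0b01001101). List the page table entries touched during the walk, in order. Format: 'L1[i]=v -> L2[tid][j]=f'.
vaddr = 77 = 0b01001101
Split: l1_idx=1, l2_idx=1, offset=5

Answer: L1[1]=1 -> L2[1][1]=43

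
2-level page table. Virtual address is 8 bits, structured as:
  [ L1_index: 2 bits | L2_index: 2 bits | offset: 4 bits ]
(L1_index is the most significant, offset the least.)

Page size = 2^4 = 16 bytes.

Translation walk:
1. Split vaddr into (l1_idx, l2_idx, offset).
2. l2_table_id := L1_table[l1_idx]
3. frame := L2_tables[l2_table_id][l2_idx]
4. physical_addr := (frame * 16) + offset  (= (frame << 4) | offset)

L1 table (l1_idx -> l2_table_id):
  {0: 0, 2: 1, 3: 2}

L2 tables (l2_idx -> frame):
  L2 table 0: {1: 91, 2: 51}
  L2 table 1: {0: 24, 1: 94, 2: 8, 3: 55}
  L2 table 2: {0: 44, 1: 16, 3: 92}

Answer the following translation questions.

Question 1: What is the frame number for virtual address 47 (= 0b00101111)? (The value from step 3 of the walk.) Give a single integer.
vaddr = 47: l1_idx=0, l2_idx=2
L1[0] = 0; L2[0][2] = 51

Answer: 51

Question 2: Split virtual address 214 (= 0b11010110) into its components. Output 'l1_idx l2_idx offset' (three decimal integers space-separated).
vaddr = 214 = 0b11010110
  top 2 bits -> l1_idx = 3
  next 2 bits -> l2_idx = 1
  bottom 4 bits -> offset = 6

Answer: 3 1 6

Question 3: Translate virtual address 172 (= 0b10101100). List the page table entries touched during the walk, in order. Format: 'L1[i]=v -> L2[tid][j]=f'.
vaddr = 172 = 0b10101100
Split: l1_idx=2, l2_idx=2, offset=12

Answer: L1[2]=1 -> L2[1][2]=8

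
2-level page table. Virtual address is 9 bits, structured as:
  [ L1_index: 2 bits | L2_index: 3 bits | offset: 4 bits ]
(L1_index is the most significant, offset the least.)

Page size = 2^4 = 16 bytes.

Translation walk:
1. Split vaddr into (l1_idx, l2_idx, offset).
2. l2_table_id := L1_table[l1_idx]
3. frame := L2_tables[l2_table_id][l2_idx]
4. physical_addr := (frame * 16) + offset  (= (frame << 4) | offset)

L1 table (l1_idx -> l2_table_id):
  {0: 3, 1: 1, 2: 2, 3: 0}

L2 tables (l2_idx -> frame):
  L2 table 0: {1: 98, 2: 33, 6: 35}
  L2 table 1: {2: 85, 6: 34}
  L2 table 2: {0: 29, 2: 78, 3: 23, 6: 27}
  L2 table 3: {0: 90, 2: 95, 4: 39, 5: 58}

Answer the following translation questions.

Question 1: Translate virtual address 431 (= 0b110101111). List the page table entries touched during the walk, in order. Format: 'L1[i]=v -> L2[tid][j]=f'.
vaddr = 431 = 0b110101111
Split: l1_idx=3, l2_idx=2, offset=15

Answer: L1[3]=0 -> L2[0][2]=33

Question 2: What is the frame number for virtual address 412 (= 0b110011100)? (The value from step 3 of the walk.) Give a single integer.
Answer: 98

Derivation:
vaddr = 412: l1_idx=3, l2_idx=1
L1[3] = 0; L2[0][1] = 98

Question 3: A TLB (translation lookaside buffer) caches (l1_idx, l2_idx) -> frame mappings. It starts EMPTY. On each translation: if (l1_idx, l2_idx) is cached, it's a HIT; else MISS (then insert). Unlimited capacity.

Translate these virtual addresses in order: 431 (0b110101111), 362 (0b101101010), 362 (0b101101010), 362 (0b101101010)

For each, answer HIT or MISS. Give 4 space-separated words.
vaddr=431: (3,2) not in TLB -> MISS, insert
vaddr=362: (2,6) not in TLB -> MISS, insert
vaddr=362: (2,6) in TLB -> HIT
vaddr=362: (2,6) in TLB -> HIT

Answer: MISS MISS HIT HIT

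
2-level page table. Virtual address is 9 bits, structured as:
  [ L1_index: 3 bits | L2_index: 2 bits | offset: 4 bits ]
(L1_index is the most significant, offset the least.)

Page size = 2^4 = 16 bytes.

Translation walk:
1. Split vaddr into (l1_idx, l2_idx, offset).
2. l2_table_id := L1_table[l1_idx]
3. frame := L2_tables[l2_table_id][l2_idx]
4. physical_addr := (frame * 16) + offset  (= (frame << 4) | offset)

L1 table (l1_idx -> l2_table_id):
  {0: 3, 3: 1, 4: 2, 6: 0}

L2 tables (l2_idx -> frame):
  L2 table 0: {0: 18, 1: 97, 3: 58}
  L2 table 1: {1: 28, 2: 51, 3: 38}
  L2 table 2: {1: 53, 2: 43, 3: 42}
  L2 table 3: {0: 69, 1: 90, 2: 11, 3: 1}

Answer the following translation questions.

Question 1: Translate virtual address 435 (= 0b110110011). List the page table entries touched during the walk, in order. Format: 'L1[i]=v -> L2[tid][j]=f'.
vaddr = 435 = 0b110110011
Split: l1_idx=6, l2_idx=3, offset=3

Answer: L1[6]=0 -> L2[0][3]=58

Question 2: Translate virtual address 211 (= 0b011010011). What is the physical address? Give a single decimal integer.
vaddr = 211 = 0b011010011
Split: l1_idx=3, l2_idx=1, offset=3
L1[3] = 1
L2[1][1] = 28
paddr = 28 * 16 + 3 = 451

Answer: 451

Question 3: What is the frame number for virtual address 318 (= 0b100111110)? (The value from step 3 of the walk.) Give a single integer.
vaddr = 318: l1_idx=4, l2_idx=3
L1[4] = 2; L2[2][3] = 42

Answer: 42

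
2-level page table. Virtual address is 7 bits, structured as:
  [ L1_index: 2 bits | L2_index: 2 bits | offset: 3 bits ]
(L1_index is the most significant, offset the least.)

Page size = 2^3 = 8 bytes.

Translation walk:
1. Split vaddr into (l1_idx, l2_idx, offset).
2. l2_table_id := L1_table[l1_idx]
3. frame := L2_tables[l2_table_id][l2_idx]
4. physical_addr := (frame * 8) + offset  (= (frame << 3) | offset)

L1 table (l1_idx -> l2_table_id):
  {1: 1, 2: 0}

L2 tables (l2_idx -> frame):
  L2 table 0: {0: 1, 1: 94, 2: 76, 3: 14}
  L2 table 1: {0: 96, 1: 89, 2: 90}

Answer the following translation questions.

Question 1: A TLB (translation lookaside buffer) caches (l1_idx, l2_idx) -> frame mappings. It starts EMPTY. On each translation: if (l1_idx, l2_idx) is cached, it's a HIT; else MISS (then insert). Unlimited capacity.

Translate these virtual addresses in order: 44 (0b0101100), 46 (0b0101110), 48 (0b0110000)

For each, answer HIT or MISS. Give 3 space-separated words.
Answer: MISS HIT MISS

Derivation:
vaddr=44: (1,1) not in TLB -> MISS, insert
vaddr=46: (1,1) in TLB -> HIT
vaddr=48: (1,2) not in TLB -> MISS, insert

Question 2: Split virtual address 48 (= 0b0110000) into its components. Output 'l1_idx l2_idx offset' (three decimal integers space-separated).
vaddr = 48 = 0b0110000
  top 2 bits -> l1_idx = 1
  next 2 bits -> l2_idx = 2
  bottom 3 bits -> offset = 0

Answer: 1 2 0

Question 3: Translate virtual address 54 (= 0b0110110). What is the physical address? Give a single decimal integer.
vaddr = 54 = 0b0110110
Split: l1_idx=1, l2_idx=2, offset=6
L1[1] = 1
L2[1][2] = 90
paddr = 90 * 8 + 6 = 726

Answer: 726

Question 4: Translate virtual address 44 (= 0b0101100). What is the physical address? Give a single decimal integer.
vaddr = 44 = 0b0101100
Split: l1_idx=1, l2_idx=1, offset=4
L1[1] = 1
L2[1][1] = 89
paddr = 89 * 8 + 4 = 716

Answer: 716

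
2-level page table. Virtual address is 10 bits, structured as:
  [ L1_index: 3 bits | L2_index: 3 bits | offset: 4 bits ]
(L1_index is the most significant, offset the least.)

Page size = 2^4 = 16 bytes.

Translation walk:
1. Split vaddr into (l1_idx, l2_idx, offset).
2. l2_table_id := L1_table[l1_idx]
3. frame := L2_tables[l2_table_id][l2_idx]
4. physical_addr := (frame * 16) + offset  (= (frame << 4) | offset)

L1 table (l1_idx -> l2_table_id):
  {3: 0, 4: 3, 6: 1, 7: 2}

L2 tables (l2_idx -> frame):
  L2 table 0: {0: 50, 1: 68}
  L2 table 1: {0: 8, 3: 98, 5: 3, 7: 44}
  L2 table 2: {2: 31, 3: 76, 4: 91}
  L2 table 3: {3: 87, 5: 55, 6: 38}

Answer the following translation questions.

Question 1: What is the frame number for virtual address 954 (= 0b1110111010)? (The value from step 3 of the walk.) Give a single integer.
Answer: 76

Derivation:
vaddr = 954: l1_idx=7, l2_idx=3
L1[7] = 2; L2[2][3] = 76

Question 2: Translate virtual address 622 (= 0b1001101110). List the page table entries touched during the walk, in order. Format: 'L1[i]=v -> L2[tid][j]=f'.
Answer: L1[4]=3 -> L2[3][6]=38

Derivation:
vaddr = 622 = 0b1001101110
Split: l1_idx=4, l2_idx=6, offset=14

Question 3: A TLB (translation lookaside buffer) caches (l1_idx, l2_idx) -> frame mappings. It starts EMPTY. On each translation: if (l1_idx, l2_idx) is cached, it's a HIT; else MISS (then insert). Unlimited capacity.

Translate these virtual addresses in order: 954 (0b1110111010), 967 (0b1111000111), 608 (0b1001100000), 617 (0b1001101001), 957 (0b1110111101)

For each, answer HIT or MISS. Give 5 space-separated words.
Answer: MISS MISS MISS HIT HIT

Derivation:
vaddr=954: (7,3) not in TLB -> MISS, insert
vaddr=967: (7,4) not in TLB -> MISS, insert
vaddr=608: (4,6) not in TLB -> MISS, insert
vaddr=617: (4,6) in TLB -> HIT
vaddr=957: (7,3) in TLB -> HIT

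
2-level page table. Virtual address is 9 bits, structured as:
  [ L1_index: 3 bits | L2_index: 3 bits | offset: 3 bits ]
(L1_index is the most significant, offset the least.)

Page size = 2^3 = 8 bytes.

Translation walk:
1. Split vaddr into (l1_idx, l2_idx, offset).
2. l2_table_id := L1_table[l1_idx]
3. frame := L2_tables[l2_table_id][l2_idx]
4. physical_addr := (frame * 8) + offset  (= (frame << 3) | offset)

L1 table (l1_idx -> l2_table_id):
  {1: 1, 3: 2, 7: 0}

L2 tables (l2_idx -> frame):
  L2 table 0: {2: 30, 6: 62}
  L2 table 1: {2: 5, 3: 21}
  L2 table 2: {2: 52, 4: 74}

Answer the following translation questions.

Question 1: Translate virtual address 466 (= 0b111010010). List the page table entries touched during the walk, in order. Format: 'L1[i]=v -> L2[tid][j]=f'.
Answer: L1[7]=0 -> L2[0][2]=30

Derivation:
vaddr = 466 = 0b111010010
Split: l1_idx=7, l2_idx=2, offset=2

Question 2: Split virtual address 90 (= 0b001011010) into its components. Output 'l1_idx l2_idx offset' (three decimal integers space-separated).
Answer: 1 3 2

Derivation:
vaddr = 90 = 0b001011010
  top 3 bits -> l1_idx = 1
  next 3 bits -> l2_idx = 3
  bottom 3 bits -> offset = 2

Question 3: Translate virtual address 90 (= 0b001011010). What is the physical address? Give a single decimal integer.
Answer: 170

Derivation:
vaddr = 90 = 0b001011010
Split: l1_idx=1, l2_idx=3, offset=2
L1[1] = 1
L2[1][3] = 21
paddr = 21 * 8 + 2 = 170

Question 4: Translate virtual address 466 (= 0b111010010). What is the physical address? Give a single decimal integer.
vaddr = 466 = 0b111010010
Split: l1_idx=7, l2_idx=2, offset=2
L1[7] = 0
L2[0][2] = 30
paddr = 30 * 8 + 2 = 242

Answer: 242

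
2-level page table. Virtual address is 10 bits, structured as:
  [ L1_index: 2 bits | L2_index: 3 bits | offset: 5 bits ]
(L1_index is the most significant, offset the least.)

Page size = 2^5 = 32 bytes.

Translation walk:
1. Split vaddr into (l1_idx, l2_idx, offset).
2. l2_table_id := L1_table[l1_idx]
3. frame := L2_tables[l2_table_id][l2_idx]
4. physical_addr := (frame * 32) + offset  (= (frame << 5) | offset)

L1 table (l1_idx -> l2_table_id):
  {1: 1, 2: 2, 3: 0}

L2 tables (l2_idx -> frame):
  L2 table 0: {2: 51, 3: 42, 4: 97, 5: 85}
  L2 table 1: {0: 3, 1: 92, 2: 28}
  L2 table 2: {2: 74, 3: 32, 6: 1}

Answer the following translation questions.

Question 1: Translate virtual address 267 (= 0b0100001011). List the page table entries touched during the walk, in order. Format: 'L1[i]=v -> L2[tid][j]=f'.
Answer: L1[1]=1 -> L2[1][0]=3

Derivation:
vaddr = 267 = 0b0100001011
Split: l1_idx=1, l2_idx=0, offset=11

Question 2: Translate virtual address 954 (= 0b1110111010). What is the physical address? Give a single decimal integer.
Answer: 2746

Derivation:
vaddr = 954 = 0b1110111010
Split: l1_idx=3, l2_idx=5, offset=26
L1[3] = 0
L2[0][5] = 85
paddr = 85 * 32 + 26 = 2746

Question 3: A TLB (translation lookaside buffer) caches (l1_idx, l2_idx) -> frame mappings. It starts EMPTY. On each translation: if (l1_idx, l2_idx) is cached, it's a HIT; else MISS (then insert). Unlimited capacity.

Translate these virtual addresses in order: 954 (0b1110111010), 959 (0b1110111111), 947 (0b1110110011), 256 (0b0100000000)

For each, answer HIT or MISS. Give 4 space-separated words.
Answer: MISS HIT HIT MISS

Derivation:
vaddr=954: (3,5) not in TLB -> MISS, insert
vaddr=959: (3,5) in TLB -> HIT
vaddr=947: (3,5) in TLB -> HIT
vaddr=256: (1,0) not in TLB -> MISS, insert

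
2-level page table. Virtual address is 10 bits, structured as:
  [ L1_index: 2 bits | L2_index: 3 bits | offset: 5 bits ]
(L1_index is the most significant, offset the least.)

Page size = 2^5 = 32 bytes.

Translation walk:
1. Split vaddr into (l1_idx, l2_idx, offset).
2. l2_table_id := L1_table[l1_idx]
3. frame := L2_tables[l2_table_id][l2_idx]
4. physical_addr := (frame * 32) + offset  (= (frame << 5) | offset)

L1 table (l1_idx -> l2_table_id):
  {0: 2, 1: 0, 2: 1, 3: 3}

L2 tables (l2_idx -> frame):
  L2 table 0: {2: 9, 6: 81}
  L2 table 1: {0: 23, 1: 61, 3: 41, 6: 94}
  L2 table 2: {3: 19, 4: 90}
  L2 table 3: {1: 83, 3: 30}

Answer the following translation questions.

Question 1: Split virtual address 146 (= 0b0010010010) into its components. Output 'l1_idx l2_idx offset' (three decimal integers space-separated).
Answer: 0 4 18

Derivation:
vaddr = 146 = 0b0010010010
  top 2 bits -> l1_idx = 0
  next 3 bits -> l2_idx = 4
  bottom 5 bits -> offset = 18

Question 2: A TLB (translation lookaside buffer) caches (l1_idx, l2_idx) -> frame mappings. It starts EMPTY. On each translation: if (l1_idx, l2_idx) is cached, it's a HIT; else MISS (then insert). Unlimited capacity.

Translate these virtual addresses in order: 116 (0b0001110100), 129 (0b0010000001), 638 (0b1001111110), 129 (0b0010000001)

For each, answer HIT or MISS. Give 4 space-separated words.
Answer: MISS MISS MISS HIT

Derivation:
vaddr=116: (0,3) not in TLB -> MISS, insert
vaddr=129: (0,4) not in TLB -> MISS, insert
vaddr=638: (2,3) not in TLB -> MISS, insert
vaddr=129: (0,4) in TLB -> HIT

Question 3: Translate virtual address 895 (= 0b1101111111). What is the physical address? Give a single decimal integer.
Answer: 991

Derivation:
vaddr = 895 = 0b1101111111
Split: l1_idx=3, l2_idx=3, offset=31
L1[3] = 3
L2[3][3] = 30
paddr = 30 * 32 + 31 = 991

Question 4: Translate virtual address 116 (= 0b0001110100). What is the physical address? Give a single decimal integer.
Answer: 628

Derivation:
vaddr = 116 = 0b0001110100
Split: l1_idx=0, l2_idx=3, offset=20
L1[0] = 2
L2[2][3] = 19
paddr = 19 * 32 + 20 = 628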